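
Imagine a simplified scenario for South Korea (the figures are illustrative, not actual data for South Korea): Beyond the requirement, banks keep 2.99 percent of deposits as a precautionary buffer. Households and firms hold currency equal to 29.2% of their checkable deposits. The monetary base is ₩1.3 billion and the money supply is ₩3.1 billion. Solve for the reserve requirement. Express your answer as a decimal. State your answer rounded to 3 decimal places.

Using m = M/MB = 3.1/1.3 ≈ 2.384615. Since m = (1 + c)/(c + rr + e), the denominator satisfies c + rr + e = (1 + c)/m = (1 + 0.292) / 2.384615 ≈ 0.541807.
With c = 0.292 and e = 0.0299, the reserve requirement is 0.541807 − 0.292 − 0.0299 = 0.219907.

0.220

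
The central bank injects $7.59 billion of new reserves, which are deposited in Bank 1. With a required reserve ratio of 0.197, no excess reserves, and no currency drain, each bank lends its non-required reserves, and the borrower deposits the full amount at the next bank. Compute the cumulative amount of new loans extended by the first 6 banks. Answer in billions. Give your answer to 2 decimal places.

$22.64 billion

Bank i lends (1 − rr)^i of the original deposit: Bank 1 lends 7.59·0.8030 ≈ 6.0948, Bank 2 lends 7.59·0.8030² ≈ 4.8941, and so on.
Summing a geometric series: total = 7.59·[0.8030·(1 − 0.8030^6) / (1 − 0.8030)] ≈ 22.6435 billion.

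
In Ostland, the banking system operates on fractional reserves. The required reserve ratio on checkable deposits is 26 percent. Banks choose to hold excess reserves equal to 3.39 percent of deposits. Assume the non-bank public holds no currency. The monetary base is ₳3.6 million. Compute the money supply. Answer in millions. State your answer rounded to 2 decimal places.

The money multiplier is m = 1 / (rr + e) = 1 / (0.26 + 0.0339) ≈ 3.4025.
So M = m × MB = 3.4025 × 3.6 = 12.249 million.

₳12.25 million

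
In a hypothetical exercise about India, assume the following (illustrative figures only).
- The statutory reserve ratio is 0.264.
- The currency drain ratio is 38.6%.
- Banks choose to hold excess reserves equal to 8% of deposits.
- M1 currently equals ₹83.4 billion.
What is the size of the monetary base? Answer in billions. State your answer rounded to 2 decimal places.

₹43.93 billion

The money multiplier is m = (1 + c) / (rr + e + c) = (1 + 0.386) / (0.264 + 0.08 + 0.386) ≈ 1.89863.
MB = M / m = 83.4 / 1.89863 ≈ 43.9264 billion.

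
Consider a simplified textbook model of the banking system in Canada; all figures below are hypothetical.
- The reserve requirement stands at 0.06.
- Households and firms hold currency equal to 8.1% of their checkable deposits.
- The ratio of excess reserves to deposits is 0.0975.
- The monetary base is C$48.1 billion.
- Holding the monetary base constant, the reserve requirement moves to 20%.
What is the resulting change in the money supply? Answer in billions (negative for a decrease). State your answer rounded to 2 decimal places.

-80.64 billion

Initially m₁ = (1 + 0.081) / (0.06 + 0.0975 + 0.081) ≈ 4.53249, so M₁ = 4.53249 × 48.1 ≈ 218.0128 billion.
After the change m₂ = (1 + 0.081) / (0.2 + 0.0975 + 0.081) ≈ 2.85601, so M₂ = 2.85601 × 48.1 ≈ 137.3741 billion.
ΔM = M₂ − M₁ = 137.3741 − 218.0128 = -80.6387 billion.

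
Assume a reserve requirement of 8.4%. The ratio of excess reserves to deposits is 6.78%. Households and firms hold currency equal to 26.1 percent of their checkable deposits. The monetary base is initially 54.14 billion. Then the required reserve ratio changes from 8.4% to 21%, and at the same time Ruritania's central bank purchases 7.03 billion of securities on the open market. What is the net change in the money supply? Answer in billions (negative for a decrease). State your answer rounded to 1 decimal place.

Before: m₁ = (1 + 0.261) / (0.084 + 0.0678 + 0.261) ≈ 3.0547, MB₁ = 54.14, so M₁ = 3.0547 × 54.14 ≈ 165.3815 billion.
After: m₂ = (1 + 0.261) / (0.21 + 0.0678 + 0.261) ≈ 2.3404, MB₂ = 54.14 + 7.03 = 61.17, so M₂ = 2.3404 × 61.17 ≈ 143.1623 billion.
ΔM = M₂ − M₁ = 143.1623 − 165.3815 = -22.2192 billion.

-22.2 billion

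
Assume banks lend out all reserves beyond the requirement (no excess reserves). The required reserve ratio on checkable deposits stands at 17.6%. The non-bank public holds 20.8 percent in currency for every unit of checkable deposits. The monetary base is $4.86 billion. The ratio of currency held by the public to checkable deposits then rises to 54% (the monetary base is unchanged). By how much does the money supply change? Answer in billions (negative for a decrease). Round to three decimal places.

-4.836 billion

Initially m₁ = (1 + 0.208) / (0.176 + 0.208) ≈ 3.14583, so M₁ = 3.14583 × 4.86 ≈ 15.2887 billion.
After the change m₂ = (1 + 0.54) / (0.176 + 0.54) ≈ 2.15084, so M₂ = 2.15084 × 4.86 ≈ 10.4531 billion.
ΔM = M₂ − M₁ = 10.4531 − 15.2887 = -4.8356 billion.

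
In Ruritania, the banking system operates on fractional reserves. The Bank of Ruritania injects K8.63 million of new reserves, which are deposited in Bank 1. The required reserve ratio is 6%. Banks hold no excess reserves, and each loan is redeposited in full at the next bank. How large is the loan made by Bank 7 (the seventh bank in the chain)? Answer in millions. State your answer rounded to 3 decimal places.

K5.596 million

Each bank lends a fraction (1 − rr) = 0.9400 of the deposit it receives, so Bank 7 receives 8.63·0.9400^6 and lends 8.63·0.9400^7 ≈ 5.5964 million.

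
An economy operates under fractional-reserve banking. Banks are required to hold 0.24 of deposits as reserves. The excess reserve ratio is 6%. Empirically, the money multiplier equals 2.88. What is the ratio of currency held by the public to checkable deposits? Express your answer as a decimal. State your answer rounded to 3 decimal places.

0.072

Using m = 2.88. From m = (1 + c)/(c + rr + e), rearranging gives 1 + c = m·(c + rr + e), so c·(1 − m) = m·(rr + e) − 1.
Hence c = [m·(rr + e) − 1]/(1 − m) = [2.88 × (0.24 + 0.06) − 1] / (1 − 2.88) ≈ 0.072340.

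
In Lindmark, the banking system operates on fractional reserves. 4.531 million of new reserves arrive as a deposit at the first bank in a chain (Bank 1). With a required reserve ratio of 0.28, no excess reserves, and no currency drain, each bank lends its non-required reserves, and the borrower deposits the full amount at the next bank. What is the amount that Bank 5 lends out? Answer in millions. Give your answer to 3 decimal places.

Each bank lends a fraction (1 − rr) = 0.7200 of the deposit it receives, so Bank 5 receives 4.531·0.7200^4 and lends 4.531·0.7200^5 ≈ 0.8767 million.

0.877 million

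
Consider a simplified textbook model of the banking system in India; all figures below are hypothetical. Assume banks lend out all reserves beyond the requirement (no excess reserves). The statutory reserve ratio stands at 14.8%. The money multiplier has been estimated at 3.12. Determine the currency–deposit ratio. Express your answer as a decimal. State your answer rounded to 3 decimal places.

Using m = 3.12. From m = (1 + c)/(c + rr + e), rearranging gives 1 + c = m·(c + rr + e), so c·(1 − m) = m·(rr + e) − 1.
Hence c = [m·(rr + e) − 1]/(1 − m) = [3.12 × (0.148 + 0) − 1] / (1 − 3.12) ≈ 0.253887.

0.254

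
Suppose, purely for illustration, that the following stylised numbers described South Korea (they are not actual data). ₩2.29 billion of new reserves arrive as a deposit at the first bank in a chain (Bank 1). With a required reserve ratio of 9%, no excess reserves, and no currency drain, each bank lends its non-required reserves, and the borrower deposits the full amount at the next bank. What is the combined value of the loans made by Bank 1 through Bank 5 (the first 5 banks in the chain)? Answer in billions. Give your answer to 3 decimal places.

₩8.705 billion

Bank i lends (1 − rr)^i of the original deposit: Bank 1 lends 2.29·0.9100 = 2.0839, Bank 2 lends 2.29·0.9100² ≈ 1.8963, and so on.
Summing a geometric series: total = 2.29·[0.9100·(1 − 0.9100^5) / (1 − 0.9100)] ≈ 8.7053 billion.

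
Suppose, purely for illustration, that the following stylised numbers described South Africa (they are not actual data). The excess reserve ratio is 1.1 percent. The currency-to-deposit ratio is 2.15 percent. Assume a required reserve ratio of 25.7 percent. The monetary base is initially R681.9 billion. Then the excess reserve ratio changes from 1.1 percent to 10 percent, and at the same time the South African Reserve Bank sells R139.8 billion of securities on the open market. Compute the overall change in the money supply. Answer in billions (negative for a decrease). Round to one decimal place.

Before: m₁ = (1 + 0.0215) / (0.257 + 0.011 + 0.0215) ≈ 3.52850, MB₁ = 681.9, so M₁ = 3.52850 × 681.9 ≈ 2406.0842 billion.
After: m₂ = (1 + 0.0215) / (0.257 + 0.1 + 0.0215) ≈ 2.69881, MB₂ = 681.9 − 139.8 = 542.1, so M₂ = 2.69881 × 542.1 ≈ 1463.0249 billion.
ΔM = M₂ − M₁ = 1463.0249 − 2406.0842 = -943.0593 billion.

-943.1 billion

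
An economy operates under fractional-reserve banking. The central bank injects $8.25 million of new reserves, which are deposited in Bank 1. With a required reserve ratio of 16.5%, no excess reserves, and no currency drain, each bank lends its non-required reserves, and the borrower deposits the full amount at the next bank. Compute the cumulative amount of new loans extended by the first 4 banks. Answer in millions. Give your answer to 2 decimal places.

Bank i lends (1 − rr)^i of the original deposit: Bank 1 lends 8.25·0.8350 ≈ 6.8887, Bank 2 lends 8.25·0.8350² ≈ 5.7521, and so on.
Summing a geometric series: total = 8.25·[0.8350·(1 − 0.8350^4) / (1 − 0.8350)] ≈ 21.4544 million.

$21.45 million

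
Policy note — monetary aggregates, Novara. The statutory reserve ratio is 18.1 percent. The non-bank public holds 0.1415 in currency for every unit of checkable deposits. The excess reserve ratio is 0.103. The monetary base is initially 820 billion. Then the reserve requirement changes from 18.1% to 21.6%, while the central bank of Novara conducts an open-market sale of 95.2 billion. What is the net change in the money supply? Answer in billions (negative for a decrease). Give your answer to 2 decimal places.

Before: m₁ = (1 + 0.1415) / (0.181 + 0.103 + 0.1415) ≈ 2.682726, MB₁ = 820, so M₁ = 2.682726 × 820 ≈ 2199.8353 billion.
After: m₂ = (1 + 0.1415) / (0.216 + 0.103 + 0.1415) ≈ 2.478827, MB₂ = 820 − 95.2 = 724.8, so M₂ = 2.478827 × 724.8 ≈ 1796.6538 billion.
ΔM = M₂ − M₁ = 1796.6538 − 2199.8353 = -403.1815 billion.

-403.18 billion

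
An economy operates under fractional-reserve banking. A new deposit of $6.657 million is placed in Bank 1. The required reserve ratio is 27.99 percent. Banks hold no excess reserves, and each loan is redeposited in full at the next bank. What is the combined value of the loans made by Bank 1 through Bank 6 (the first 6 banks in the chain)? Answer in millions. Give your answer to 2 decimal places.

Bank i lends (1 − rr)^i of the original deposit: Bank 1 lends 6.657·0.7201 ≈ 4.7937, Bank 2 lends 6.657·0.7201² ≈ 3.4519, and so on.
Summing a geometric series: total = 6.657·[0.7201·(1 − 0.7201^6) / (1 − 0.7201)] ≈ 14.7385 million.

$14.74 million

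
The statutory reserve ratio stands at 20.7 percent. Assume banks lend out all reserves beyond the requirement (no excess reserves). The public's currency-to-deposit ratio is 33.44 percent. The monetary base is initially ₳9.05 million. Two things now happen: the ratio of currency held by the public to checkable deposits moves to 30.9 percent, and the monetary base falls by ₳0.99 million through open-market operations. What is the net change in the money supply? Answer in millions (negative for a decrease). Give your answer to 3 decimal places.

Before: m₁ = (1 + 0.3344) / (0.207 + 0.3344) ≈ 2.46472, MB₁ = 9.05, so M₁ = 2.46472 × 9.05 ≈ 22.3057 million.
After: m₂ = (1 + 0.309) / (0.207 + 0.309) ≈ 2.53682, MB₂ = 9.05 − 0.99 = 8.06, so M₂ = 2.53682 × 8.06 ≈ 20.4468 million.
ΔM = M₂ − M₁ = 20.4468 − 22.3057 = -1.8589 million.

-1.859 million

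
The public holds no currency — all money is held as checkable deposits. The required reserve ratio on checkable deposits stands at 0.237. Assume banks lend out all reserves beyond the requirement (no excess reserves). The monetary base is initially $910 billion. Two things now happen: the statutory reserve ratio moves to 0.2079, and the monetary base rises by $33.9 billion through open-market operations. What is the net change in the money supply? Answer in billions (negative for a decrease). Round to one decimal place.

Before: m₁ = 1 / (0.237) ≈ 4.21941, MB₁ = 910, so M₁ = 4.21941 × 910 = 3839.6631 billion.
After: m₂ = 1 / (0.2079) ≈ 4.81, MB₂ = 910 + 33.9 = 943.9, so M₂ = 4.81 × 943.9 = 4540.159 billion.
ΔM = M₂ − M₁ = 4540.159 − 3839.6631 = 700.4959 billion.

$700.5 billion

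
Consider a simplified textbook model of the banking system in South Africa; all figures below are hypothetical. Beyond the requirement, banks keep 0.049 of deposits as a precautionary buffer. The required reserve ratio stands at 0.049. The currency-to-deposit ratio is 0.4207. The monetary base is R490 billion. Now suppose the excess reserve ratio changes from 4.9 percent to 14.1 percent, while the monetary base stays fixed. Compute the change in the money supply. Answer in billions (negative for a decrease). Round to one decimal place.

Initially m₁ = (1 + 0.4207) / (0.049 + 0.049 + 0.4207) ≈ 2.73896, so M₁ = 2.73896 × 490 = 1342.0904 billion.
After the change m₂ = (1 + 0.4207) / (0.049 + 0.141 + 0.4207) ≈ 2.32635, so M₂ = 2.32635 × 490 = 1139.9115 billion.
ΔM = M₂ − M₁ = 1139.9115 − 1342.0904 = -202.1789 billion.

-202.2 billion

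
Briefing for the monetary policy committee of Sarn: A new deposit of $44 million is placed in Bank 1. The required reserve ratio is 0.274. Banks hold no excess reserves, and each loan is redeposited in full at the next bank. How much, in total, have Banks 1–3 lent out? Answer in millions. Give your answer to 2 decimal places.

$71.97 million

Bank i lends (1 − rr)^i of the original deposit: Bank 1 lends 44·0.7260 = 31.9440, Bank 2 lends 44·0.7260² ≈ 23.1913, and so on.
Summing a geometric series: total = 44·[0.7260·(1 − 0.7260^3) / (1 − 0.7260)] ≈ 71.9723 million.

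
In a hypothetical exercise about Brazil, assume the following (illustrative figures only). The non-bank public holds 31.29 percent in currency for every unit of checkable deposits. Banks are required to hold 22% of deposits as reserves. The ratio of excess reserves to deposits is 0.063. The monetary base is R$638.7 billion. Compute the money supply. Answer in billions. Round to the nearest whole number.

The money multiplier is m = (1 + c) / (rr + e + c) = (1 + 0.3129) / (0.22 + 0.063 + 0.3129) ≈ 2.2032.
So M = m × MB = 2.2032 × 638.7 ≈ 1407.1838 billion.

R$1407 billion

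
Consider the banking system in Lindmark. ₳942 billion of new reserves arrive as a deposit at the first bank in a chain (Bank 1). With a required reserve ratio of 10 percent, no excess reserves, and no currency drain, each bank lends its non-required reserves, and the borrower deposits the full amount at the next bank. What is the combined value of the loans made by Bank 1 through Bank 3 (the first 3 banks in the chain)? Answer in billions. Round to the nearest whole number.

Bank i lends (1 − rr)^i of the original deposit: Bank 1 lends 942·0.9000 = 847.8000, Bank 2 lends 942·0.9000² = 763.0200, and so on.
Summing a geometric series: total = 942·[0.9000·(1 − 0.9000^3) / (1 − 0.9000)] = 2297.5380 billion.

₳2298 billion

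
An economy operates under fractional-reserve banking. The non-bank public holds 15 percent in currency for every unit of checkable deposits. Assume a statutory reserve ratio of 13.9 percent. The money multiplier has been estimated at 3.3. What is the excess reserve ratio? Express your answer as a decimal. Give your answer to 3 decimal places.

0.059

Using m = 3.3. Since m = (1 + c)/(c + rr + e), the denominator satisfies c + rr + e = (1 + c)/m = (1 + 0.15) / 3.3 ≈ 0.348485.
With c = 0.15 and rr = 0.139, the excess reserve ratio is 0.348485 − 0.15 − 0.139 = 0.059485.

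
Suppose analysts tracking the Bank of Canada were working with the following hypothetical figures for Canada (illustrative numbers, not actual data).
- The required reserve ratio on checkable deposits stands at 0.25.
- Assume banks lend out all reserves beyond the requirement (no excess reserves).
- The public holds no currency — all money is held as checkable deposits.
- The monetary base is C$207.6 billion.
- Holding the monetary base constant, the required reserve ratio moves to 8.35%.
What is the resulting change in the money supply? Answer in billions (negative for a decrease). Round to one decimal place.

Initially m₁ = 1 / (0.25) = 4, so M₁ = 4 × 207.6 = 830.4 billion.
After the change m₂ = 1 / (0.0835) ≈ 11.97605, so M₂ = 11.97605 × 207.6 ≈ 2486.228 billion.
ΔM = M₂ − M₁ = 2486.228 − 830.4 = 1655.828 billion.

C$1655.8 billion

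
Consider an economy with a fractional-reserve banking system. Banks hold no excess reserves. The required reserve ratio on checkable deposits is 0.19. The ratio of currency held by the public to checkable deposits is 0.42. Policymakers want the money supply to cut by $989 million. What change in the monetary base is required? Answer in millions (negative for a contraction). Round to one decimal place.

-424.9 million

The money multiplier is m = (1 + c) / (rr + c) = (1 + 0.42) / (0.19 + 0.42) ≈ 2.32787.
ΔMB = ΔM / m = (−989) / 2.32787 ≈ -424.8519 million.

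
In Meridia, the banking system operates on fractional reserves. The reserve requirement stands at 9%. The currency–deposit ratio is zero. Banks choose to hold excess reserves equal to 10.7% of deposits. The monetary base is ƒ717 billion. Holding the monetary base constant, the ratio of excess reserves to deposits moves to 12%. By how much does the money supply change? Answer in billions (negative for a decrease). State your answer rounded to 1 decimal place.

-225.3 billion

Initially m₁ = 1 / (0.09 + 0.107) ≈ 5.07614, so M₁ = 5.07614 × 717 ≈ 3639.5924 billion.
After the change m₂ = 1 / (0.09 + 0.12) ≈ 4.76190, so M₂ = 4.76190 × 717 = 3414.2823 billion.
ΔM = M₂ − M₁ = 3414.2823 − 3639.5924 = -225.3101 billion.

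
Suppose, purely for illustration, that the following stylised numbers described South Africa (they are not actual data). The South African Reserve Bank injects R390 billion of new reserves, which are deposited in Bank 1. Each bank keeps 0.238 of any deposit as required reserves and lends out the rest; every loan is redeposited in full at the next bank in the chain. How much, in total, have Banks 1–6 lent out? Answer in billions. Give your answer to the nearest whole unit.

Bank i lends (1 − rr)^i of the original deposit: Bank 1 lends 390·0.7620 = 297.1800, Bank 2 lends 390·0.7620² ≈ 226.4512, and so on.
Summing a geometric series: total = 390·[0.7620·(1 − 0.7620^6) / (1 − 0.7620)] ≈ 1004.2154 billion.

R1004 billion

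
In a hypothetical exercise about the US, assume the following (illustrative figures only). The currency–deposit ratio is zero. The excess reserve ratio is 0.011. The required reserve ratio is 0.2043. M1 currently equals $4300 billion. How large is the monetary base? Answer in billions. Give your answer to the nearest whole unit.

The money multiplier is m = 1 / (rr + e) = 1 / (0.2043 + 0.011) ≈ 4.64468.
MB = M / m = 4300 / 4.64468 ≈ 925.7904 billion.

$926 billion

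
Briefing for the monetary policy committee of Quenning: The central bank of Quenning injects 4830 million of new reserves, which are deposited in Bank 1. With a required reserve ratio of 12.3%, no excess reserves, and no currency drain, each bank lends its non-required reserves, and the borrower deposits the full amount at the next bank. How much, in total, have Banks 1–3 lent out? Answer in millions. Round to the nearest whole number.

11209 million

Bank i lends (1 − rr)^i of the original deposit: Bank 1 lends 4830·0.8770 = 4235.9100, Bank 2 lends 4830·0.8770² ≈ 3714.8931, and so on.
Summing a geometric series: total = 4830·[0.8770·(1 − 0.8770^3) / (1 − 0.8770)] ≈ 11208.7643 million.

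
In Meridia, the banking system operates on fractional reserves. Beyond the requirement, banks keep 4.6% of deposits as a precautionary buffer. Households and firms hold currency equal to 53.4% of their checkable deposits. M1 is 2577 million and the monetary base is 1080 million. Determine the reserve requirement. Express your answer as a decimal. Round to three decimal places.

0.063

Using m = M/MB = 2577/1080 ≈ 2.386111. Since m = (1 + c)/(c + rr + e), the denominator satisfies c + rr + e = (1 + c)/m = (1 + 0.534) / 2.386111 ≈ 0.642887.
With c = 0.534 and e = 0.046, the reserve requirement is 0.642887 − 0.534 − 0.046 = 0.062887.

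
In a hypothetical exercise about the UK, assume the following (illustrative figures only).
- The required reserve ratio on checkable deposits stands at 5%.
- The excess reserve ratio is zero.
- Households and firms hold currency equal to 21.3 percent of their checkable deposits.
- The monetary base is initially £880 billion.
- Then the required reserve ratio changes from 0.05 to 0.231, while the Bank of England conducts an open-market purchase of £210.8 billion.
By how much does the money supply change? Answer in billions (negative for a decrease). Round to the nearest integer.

Before: m₁ = (1 + 0.213) / (0.05 + 0.213) ≈ 4.61217, MB₁ = 880, so M₁ = 4.61217 × 880 = 4058.7096 billion.
After: m₂ = (1 + 0.213) / (0.231 + 0.213) ≈ 2.73198, MB₂ = 880 + 210.8 = 1090.8, so M₂ = 2.73198 × 1090.8 ≈ 2980.0438 billion.
ΔM = M₂ − M₁ = 2980.0438 − 4058.7096 = -1078.6658 billion.

-1079 billion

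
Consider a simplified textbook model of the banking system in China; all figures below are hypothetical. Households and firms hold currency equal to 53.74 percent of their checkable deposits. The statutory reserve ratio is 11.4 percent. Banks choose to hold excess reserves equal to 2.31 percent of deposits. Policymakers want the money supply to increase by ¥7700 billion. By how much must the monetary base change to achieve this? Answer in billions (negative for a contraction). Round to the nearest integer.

The money multiplier is m = (1 + c) / (rr + e + c) = (1 + 0.5374) / (0.114 + 0.0231 + 0.5374) ≈ 2.27932.
ΔMB = ΔM / m = (+7700) / 2.27932 ≈ 3378.2005 billion.

¥3378 billion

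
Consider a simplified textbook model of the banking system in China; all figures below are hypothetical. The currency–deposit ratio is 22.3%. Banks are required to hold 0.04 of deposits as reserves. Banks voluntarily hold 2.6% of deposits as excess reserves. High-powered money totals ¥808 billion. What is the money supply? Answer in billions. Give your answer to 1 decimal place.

¥3419.3 billion

The money multiplier is m = (1 + c) / (rr + e + c) = (1 + 0.223) / (0.04 + 0.026 + 0.223) ≈ 4.23183.
So M = m × MB = 4.23183 × 808 ≈ 3419.3186 billion.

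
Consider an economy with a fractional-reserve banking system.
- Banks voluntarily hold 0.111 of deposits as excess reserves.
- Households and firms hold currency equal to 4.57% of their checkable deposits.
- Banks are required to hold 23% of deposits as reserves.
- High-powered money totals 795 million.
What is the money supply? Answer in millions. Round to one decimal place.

The money multiplier is m = (1 + c) / (rr + e + c) = (1 + 0.0457) / (0.23 + 0.111 + 0.0457) ≈ 2.70416.
So M = m × MB = 2.70416 × 795 = 2149.8072 million.

2149.8 million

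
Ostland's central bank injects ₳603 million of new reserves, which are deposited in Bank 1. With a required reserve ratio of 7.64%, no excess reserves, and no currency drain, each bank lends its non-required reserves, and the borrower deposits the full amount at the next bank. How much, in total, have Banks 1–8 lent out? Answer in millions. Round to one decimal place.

Bank i lends (1 − rr)^i of the original deposit: Bank 1 lends 603·0.9236 = 556.9308, Bank 2 lends 603·0.9236² ≈ 514.3813, and so on.
Summing a geometric series: total = 603·[0.9236·(1 − 0.9236^8) / (1 − 0.9236)] ≈ 3429.7416 million.

₳3429.7 million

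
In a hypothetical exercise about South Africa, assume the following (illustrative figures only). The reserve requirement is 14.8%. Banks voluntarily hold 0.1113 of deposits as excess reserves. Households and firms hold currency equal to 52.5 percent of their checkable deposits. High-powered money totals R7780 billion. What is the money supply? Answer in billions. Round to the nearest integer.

R15128 billion

The money multiplier is m = (1 + c) / (rr + e + c) = (1 + 0.525) / (0.148 + 0.1113 + 0.525) ≈ 1.94441.
So M = m × MB = 1.94441 × 7780 = 15127.5098 billion.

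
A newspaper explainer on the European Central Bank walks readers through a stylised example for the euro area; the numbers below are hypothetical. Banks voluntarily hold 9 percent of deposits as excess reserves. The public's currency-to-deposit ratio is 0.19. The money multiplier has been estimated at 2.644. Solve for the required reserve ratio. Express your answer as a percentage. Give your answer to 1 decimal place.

17.0%

Using m = 2.644. Since m = (1 + c)/(c + rr + e), the denominator satisfies c + rr + e = (1 + c)/m = (1 + 0.19) / 2.644 ≈ 0.450076.
With c = 0.19 and e = 0.09, the required reserve ratio is 0.450076 − 0.19 − 0.09 = 0.170076.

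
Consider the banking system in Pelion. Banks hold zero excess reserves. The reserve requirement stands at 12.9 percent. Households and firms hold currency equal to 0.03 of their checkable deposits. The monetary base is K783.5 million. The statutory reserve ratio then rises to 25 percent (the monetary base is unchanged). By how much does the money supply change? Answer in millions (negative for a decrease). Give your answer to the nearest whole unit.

Initially m₁ = (1 + 0.03) / (0.129 + 0.03) ≈ 6.4780, so M₁ = 6.4780 × 783.5 = 5075.513 million.
After the change m₂ = (1 + 0.03) / (0.25 + 0.03) ≈ 3.6786, so M₂ = 3.6786 × 783.5 = 2882.1831 million.
ΔM = M₂ − M₁ = 2882.1831 − 5075.513 = -2193.3299 million.

-2193 million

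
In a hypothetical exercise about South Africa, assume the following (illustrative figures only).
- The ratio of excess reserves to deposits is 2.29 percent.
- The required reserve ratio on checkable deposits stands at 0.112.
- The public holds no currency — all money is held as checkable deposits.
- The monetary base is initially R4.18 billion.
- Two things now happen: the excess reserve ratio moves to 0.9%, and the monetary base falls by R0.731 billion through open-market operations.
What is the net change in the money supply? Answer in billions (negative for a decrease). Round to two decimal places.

Before: m₁ = 1 / (0.112 + 0.0229) ≈ 7.4129, MB₁ = 4.18, so M₁ = 7.4129 × 4.18 ≈ 30.9859 billion.
After: m₂ = 1 / (0.112 + 0.009) ≈ 8.2645, MB₂ = 4.18 − 0.731 = 3.449, so M₂ = 8.2645 × 3.449 ≈ 28.5043 billion.
ΔM = M₂ − M₁ = 28.5043 − 30.9859 = -2.4816 billion.

-2.48 billion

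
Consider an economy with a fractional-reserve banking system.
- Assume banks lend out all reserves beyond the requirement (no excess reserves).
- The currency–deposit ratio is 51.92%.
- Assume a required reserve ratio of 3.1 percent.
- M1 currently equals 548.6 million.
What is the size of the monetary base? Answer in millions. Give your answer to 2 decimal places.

The money multiplier is m = (1 + c) / (rr + c) = (1 + 0.5192) / (0.031 + 0.5192) ≈ 2.761178.
MB = M / m = 548.6 / 2.761178 ≈ 198.6833 million.

198.68 million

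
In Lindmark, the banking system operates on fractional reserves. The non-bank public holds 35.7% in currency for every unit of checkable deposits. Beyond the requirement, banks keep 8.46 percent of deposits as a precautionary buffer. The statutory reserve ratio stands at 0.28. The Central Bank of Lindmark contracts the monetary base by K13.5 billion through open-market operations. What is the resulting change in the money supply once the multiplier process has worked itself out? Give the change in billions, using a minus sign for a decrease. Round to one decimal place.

-25.4 billion

The money multiplier is m = (1 + c) / (rr + e + c) = (1 + 0.357) / (0.28 + 0.0846 + 0.357) ≈ 1.8805.
The sale removes 13.5 billion of base, so ΔM = m × ΔMB = 1.8805 × (−13.5) ≈ -25.3867 billion.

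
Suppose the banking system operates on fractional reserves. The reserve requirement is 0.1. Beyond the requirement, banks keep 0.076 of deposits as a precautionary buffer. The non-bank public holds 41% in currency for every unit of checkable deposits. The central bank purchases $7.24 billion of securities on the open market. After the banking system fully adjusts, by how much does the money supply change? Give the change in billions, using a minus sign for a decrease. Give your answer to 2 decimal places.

The money multiplier is m = (1 + c) / (rr + e + c) = (1 + 0.41) / (0.1 + 0.076 + 0.41) ≈ 2.4061.
The purchase adds 7.24 billion of base, so ΔM = m × ΔMB = 2.4061 × (+7.24) ≈ 17.4202 billion.

$17.42 billion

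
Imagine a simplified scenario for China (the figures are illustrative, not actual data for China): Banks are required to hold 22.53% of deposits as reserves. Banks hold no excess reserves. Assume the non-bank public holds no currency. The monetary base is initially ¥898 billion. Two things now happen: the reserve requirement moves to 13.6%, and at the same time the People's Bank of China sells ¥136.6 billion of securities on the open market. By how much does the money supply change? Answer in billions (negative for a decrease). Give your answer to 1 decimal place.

Before: m₁ = 1 / (0.2253) ≈ 4.43853, MB₁ = 898, so M₁ = 4.43853 × 898 ≈ 3985.7999 billion.
After: m₂ = 1 / (0.136) ≈ 7.35294, MB₂ = 898 − 136.6 = 761.4, so M₂ = 7.35294 × 761.4 ≈ 5598.5285 billion.
ΔM = M₂ − M₁ = 5598.5285 − 3985.7999 = 1612.7286 billion.

¥1612.7 billion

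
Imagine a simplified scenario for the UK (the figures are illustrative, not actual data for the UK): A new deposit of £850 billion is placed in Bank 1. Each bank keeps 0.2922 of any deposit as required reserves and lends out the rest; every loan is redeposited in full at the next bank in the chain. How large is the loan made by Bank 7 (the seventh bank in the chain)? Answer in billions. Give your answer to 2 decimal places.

£75.65 billion

Each bank lends a fraction (1 − rr) = 0.7078 of the deposit it receives, so Bank 7 receives 850·0.7078^6 and lends 850·0.7078^7 ≈ 75.6472 billion.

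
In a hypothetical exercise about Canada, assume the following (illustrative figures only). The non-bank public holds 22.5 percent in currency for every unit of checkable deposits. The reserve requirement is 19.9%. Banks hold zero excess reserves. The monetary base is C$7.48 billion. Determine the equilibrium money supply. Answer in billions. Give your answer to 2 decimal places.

The money multiplier is m = (1 + c) / (rr + c) = (1 + 0.225) / (0.199 + 0.225) ≈ 2.8892.
So M = m × MB = 2.8892 × 7.48 ≈ 21.6112 billion.

C$21.61 billion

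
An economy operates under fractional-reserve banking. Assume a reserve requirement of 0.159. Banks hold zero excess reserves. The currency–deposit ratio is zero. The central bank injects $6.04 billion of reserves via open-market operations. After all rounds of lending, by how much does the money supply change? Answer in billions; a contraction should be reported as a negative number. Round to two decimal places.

The simple money multiplier is m = 1/rr = 1/0.159 ≈ 6.2893.
An open-market purchase increases the monetary base by 6.04 billion, so ΔM = m × ΔMB = 6.2893 × 6.04 ≈ 37.9874 billion.

$37.99 billion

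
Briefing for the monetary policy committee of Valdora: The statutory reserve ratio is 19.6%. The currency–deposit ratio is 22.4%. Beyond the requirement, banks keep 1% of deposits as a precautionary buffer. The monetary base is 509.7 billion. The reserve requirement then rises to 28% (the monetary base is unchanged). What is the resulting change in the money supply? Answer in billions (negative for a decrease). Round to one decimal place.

-237.1 billion

Initially m₁ = (1 + 0.224) / (0.196 + 0.01 + 0.224) ≈ 2.84651, so M₁ = 2.84651 × 509.7 ≈ 1450.8661 billion.
After the change m₂ = (1 + 0.224) / (0.28 + 0.01 + 0.224) ≈ 2.38132, so M₂ = 2.38132 × 509.7 ≈ 1213.7588 billion.
ΔM = M₂ − M₁ = 1213.7588 − 1450.8661 = -237.1073 billion.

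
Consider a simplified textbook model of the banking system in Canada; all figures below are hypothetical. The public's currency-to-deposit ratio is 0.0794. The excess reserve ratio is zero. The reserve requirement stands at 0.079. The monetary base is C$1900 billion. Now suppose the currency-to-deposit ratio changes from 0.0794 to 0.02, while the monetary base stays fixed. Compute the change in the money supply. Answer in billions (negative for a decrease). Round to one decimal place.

Initially m₁ = (1 + 0.0794) / (0.079 + 0.0794) ≈ 6.814394, so M₁ = 6.814394 × 1900 = 12947.3486 billion.
After the change m₂ = (1 + 0.02) / (0.079 + 0.02) ≈ 10.303030, so M₂ = 10.303030 × 1900 = 19575.757 billion.
ΔM = M₂ − M₁ = 19575.757 − 12947.3486 = 6628.4084 billion.

C$6628.4 billion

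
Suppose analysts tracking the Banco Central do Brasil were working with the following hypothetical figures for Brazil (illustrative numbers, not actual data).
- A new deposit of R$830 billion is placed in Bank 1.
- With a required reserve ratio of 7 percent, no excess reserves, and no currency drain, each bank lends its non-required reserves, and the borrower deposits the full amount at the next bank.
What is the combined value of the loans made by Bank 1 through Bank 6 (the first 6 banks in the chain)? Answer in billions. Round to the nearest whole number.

Bank i lends (1 − rr)^i of the original deposit: Bank 1 lends 830·0.9300 = 771.9000, Bank 2 lends 830·0.9300² = 717.8670, and so on.
Summing a geometric series: total = 830·[0.9300·(1 − 0.9300^6) / (1 − 0.9300)] ≈ 3892.6897 billion.

R$3893 billion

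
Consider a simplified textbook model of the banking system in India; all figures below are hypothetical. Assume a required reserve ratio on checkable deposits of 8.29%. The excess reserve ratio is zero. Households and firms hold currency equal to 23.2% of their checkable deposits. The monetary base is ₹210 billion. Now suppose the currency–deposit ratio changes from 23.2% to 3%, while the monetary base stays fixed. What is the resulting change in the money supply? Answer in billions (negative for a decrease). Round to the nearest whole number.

₹1094 billion

Initially m₁ = (1 + 0.232) / (0.0829 + 0.232) ≈ 3.9124, so M₁ = 3.9124 × 210 = 821.604 billion.
After the change m₂ = (1 + 0.03) / (0.0829 + 0.03) ≈ 9.1231, so M₂ = 9.1231 × 210 = 1915.851 billion.
ΔM = M₂ − M₁ = 1915.851 − 821.604 = 1094.247 billion.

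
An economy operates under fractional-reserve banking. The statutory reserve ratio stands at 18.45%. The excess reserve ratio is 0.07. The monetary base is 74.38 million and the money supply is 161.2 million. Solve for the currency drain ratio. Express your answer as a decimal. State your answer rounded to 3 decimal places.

0.384

Using m = M/MB = 161.2/74.38 ≈ 2.167249. From m = (1 + c)/(c + rr + e), rearranging gives 1 + c = m·(c + rr + e), so c·(1 − m) = m·(rr + e) − 1.
Hence c = [m·(rr + e) − 1]/(1 − m) = [2.167249 × (0.1845 + 0.07) − 1] / (1 − 2.167249) ≈ 0.384181.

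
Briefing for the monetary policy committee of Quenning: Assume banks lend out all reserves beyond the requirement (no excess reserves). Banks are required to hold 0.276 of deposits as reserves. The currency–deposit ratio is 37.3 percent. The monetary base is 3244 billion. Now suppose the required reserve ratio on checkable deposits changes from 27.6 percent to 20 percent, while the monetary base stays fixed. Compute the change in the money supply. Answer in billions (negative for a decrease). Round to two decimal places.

910.26 billion

Initially m₁ = (1 + 0.373) / (0.276 + 0.373) ≈ 2.1155624, so M₁ = 2.1155624 × 3244 ≈ 6862.8844 billion.
After the change m₂ = (1 + 0.373) / (0.2 + 0.373) ≈ 2.3961606, so M₂ = 2.3961606 × 3244 ≈ 7773.145 billion.
ΔM = M₂ − M₁ = 7773.145 − 6862.8844 = 910.2606 billion.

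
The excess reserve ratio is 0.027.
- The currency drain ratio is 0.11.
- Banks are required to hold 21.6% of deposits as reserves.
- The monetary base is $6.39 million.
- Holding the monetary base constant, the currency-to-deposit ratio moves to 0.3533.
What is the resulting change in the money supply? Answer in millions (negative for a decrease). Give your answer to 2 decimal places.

-5.59 million

Initially m₁ = (1 + 0.11) / (0.216 + 0.027 + 0.11) ≈ 3.1445, so M₁ = 3.1445 × 6.39 ≈ 20.0934 million.
After the change m₂ = (1 + 0.3533) / (0.216 + 0.027 + 0.3533) ≈ 2.2695, so M₂ = 2.2695 × 6.39 ≈ 14.5021 million.
ΔM = M₂ − M₁ = 14.5021 − 20.0934 = -5.5913 million.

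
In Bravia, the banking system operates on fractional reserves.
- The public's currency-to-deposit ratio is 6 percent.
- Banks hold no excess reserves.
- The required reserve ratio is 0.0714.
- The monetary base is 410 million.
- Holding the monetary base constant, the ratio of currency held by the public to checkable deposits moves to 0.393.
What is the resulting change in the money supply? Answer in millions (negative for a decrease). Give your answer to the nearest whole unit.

Initially m₁ = (1 + 0.06) / (0.0714 + 0.06) ≈ 8.0670, so M₁ = 8.0670 × 410 = 3307.47 million.
After the change m₂ = (1 + 0.393) / (0.0714 + 0.393) ≈ 2.9996, so M₂ = 2.9996 × 410 = 1229.836 million.
ΔM = M₂ − M₁ = 1229.836 − 3307.47 = -2077.634 million.

-2078 million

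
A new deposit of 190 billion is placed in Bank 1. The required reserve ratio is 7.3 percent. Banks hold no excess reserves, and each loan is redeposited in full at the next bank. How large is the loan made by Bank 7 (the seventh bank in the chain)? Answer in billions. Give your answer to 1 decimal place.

Each bank lends a fraction (1 − rr) = 0.9270 of the deposit it receives, so Bank 7 receives 190·0.9270^6 and lends 190·0.9270^7 ≈ 111.7665 billion.

111.8 billion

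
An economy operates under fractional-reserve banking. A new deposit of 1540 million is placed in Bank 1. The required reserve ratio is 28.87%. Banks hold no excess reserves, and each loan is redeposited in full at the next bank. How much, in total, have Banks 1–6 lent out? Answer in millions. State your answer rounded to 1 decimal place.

3302.8 million

Bank i lends (1 − rr)^i of the original deposit: Bank 1 lends 1540·0.7113 = 1095.4020, Bank 2 lends 1540·0.7113² ≈ 779.1594, and so on.
Summing a geometric series: total = 1540·[0.7113·(1 − 0.7113^6) / (1 − 0.7113)] ≈ 3302.8475 million.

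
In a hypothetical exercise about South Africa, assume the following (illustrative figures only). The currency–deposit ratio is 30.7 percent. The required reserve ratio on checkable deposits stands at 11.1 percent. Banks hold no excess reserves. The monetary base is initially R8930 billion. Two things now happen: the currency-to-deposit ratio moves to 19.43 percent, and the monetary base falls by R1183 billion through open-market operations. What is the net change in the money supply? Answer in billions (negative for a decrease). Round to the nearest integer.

Before: m₁ = (1 + 0.307) / (0.111 + 0.307) ≈ 3.12679, MB₁ = 8930, so M₁ = 3.12679 × 8930 = 27922.2347 billion.
After: m₂ = (1 + 0.1943) / (0.111 + 0.1943) ≈ 3.91189, MB₂ = 8930 − 1183 = 7747, so M₂ = 3.91189 × 7747 ≈ 30305.4118 billion.
ΔM = M₂ − M₁ = 30305.4118 − 27922.2347 = 2383.1771 billion.

R2383 billion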